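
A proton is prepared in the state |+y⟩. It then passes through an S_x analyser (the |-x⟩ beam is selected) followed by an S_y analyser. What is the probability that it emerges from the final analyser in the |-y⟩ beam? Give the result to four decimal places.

0.2500

First analyser (S_x): from |+y⟩, P(|-x⟩) = 1/2.
After stage 1 the state is |-x⟩; P(|-y⟩) = |⟨-y|-x⟩|² = 1/2.
Joint probability = 1/2 × 1/2 = 0.2500.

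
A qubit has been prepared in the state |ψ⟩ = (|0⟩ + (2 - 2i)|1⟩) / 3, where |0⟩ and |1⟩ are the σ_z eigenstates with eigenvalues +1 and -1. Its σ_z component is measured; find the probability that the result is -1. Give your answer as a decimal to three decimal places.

The -1 outcome corresponds to |1⟩. Its amplitude in |ψ⟩ is (2 - 2i)/3.
P = |2 - 2i|² / 9 = 8/9.

0.889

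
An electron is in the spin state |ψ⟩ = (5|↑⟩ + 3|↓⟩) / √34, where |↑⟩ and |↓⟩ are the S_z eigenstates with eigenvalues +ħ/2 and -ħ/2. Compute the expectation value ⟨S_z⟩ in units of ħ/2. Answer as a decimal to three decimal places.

⟨σ_z⟩ = |a|² - |b|² divided by |a|²+|b|², with a, b the |↑⟩, |↓⟩ amplitudes.
= (25 - 9)/34 = 16/34.
⟨S_z⟩ = (ħ/2)·⟨σ_z⟩.

0.471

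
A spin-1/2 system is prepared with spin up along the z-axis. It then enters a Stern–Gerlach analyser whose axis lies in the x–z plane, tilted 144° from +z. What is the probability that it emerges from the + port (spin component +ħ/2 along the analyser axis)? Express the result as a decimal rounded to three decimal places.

For spin-½, the probability of finding spin-up along an axis at angle θ to the initial spin direction is cos²(θ/2); spin-down is sin²(θ/2).
θ = 144°, so P = cos²(72°) ≈ 0.095.

0.095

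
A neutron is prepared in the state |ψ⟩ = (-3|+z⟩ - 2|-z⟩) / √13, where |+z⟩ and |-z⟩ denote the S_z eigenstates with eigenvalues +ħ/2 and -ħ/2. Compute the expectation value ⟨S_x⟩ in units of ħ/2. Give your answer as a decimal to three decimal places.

0.923

⟨σ_x⟩ = 2 Re(a* b)/(|a|²+|b|²) with a = -3, b = -2.
a* b = 6, so ⟨σ_x⟩ = 12/13.
⟨S_x⟩ = (ħ/2)·⟨σ_x⟩.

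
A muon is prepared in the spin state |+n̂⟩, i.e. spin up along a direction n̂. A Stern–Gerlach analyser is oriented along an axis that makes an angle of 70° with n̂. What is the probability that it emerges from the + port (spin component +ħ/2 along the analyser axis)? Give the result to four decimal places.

0.6710

For spin-½, the probability of finding spin-up along an axis at angle θ to the initial spin direction is cos²(θ/2); spin-down is sin²(θ/2).
θ = 70°, so P = cos²(35°) ≈ 0.6710.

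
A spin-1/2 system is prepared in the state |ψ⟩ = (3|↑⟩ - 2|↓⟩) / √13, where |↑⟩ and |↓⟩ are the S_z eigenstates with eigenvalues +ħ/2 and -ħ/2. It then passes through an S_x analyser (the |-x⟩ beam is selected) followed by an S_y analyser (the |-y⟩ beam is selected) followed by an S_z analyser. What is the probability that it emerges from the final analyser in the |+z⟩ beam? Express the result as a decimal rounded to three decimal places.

First analyser (S_x): P(|-x⟩) = |⟨-x|ψ⟩|² = 25/26.
After stage 1 the state is |-x⟩; P(|-y⟩) = |⟨-y|-x⟩|² = 1/2.
After stage 2 the state is |-y⟩; P(|+z⟩) = |⟨+z|-y⟩|² = 1/2.
Joint probability = 25/26 × 1/2 × 1/2 = 0.240.

0.240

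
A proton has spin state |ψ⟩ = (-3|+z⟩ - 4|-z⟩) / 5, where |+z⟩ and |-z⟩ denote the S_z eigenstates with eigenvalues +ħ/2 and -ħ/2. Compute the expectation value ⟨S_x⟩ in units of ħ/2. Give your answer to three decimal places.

⟨σ_x⟩ = 2 Re(a* b)/(|a|²+|b|²) with a = -3, b = -4.
a* b = 12, so ⟨σ_x⟩ = 24/25.
⟨S_x⟩ = (ħ/2)·⟨σ_x⟩.

0.960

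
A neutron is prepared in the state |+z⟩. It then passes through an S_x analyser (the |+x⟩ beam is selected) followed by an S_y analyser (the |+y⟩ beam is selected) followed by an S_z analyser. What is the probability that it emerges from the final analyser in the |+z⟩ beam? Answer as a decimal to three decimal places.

0.125

First analyser (S_x): from |+z⟩, P(|+x⟩) = 1/2.
After stage 1 the state is |+x⟩; P(|+y⟩) = |⟨+y|+x⟩|² = 1/2.
After stage 2 the state is |+y⟩; P(|+z⟩) = |⟨+z|+y⟩|² = 1/2.
Joint probability = 1/2 × 1/2 × 1/2 = 0.125.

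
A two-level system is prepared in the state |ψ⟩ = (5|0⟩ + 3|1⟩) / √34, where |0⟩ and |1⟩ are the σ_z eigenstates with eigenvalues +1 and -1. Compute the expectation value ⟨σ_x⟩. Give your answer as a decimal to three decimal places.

⟨σ_x⟩ = 2 Re(a* b)/(|a|²+|b|²) with a = 5, b = 3.
a* b = 15, so ⟨σ_x⟩ = 30/34.

0.882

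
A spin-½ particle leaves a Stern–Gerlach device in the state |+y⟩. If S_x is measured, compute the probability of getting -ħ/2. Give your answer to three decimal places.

In the S_z basis, |+y⟩ = (|↑⟩ + i|↓⟩)/√2 and |-x⟩ = (|↑⟩ - |↓⟩)/√2.
|⟨-x|+y⟩|² = 1/2.

0.500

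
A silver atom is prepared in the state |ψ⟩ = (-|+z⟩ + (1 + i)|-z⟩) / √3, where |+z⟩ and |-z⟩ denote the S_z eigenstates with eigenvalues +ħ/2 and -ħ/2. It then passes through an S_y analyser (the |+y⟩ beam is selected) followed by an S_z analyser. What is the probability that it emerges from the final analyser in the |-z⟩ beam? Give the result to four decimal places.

First analyser (S_y): P(|+y⟩) = |⟨+y|ψ⟩|² = 1/6.
After stage 1 the state is |+y⟩; P(|-z⟩) = |⟨-z|+y⟩|² = 1/2.
Joint probability = 1/6 × 1/2 = 0.0833.

0.0833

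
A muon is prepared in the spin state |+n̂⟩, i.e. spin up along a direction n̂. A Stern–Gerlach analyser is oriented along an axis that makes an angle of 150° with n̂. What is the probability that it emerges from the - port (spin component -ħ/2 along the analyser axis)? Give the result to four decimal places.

0.9330

For spin-½, the probability of finding spin-up along an axis at angle θ to the initial spin direction is cos²(θ/2); spin-down is sin²(θ/2).
θ = 150°, so P = sin²(75°) ≈ 0.9330.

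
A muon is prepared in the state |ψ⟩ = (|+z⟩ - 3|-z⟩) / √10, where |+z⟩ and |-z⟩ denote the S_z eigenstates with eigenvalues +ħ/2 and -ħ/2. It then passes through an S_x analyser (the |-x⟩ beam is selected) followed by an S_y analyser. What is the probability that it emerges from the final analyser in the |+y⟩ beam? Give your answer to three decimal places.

First analyser (S_x): P(|-x⟩) = |⟨-x|ψ⟩|² = 16/20.
After stage 1 the state is |-x⟩; P(|+y⟩) = |⟨+y|-x⟩|² = 1/2.
Joint probability = 16/20 × 1/2 = 0.400.

0.400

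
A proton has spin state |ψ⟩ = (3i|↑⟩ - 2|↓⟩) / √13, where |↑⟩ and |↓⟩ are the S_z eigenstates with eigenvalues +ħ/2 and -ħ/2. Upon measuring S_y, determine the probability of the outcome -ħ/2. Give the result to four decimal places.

|-y⟩ = (|↑⟩ - i|↓⟩)/√2, so ⟨-y|ψ⟩ = (i) / (√2·√13).
P = |i|² / 26 = 1/26.

0.0385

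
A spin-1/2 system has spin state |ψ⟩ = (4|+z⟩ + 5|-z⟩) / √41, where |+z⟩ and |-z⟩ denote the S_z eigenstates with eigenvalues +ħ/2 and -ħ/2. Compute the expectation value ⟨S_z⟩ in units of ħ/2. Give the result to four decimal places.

⟨σ_z⟩ = |a|² - |b|² divided by |a|²+|b|², with a, b the |+z⟩, |-z⟩ amplitudes.
= (16 - 25)/41 = -9/41.
⟨S_z⟩ = (ħ/2)·⟨σ_z⟩.

-0.2195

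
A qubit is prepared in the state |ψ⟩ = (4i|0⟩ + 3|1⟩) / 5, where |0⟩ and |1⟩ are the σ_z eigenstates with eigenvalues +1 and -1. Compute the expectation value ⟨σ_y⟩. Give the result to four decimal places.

-0.9600

⟨σ_y⟩ = 2 Im(a* b)/(|a|²+|b|²) with a = 4i, b = 3.
a* b = -12i, so ⟨σ_y⟩ = -24/25.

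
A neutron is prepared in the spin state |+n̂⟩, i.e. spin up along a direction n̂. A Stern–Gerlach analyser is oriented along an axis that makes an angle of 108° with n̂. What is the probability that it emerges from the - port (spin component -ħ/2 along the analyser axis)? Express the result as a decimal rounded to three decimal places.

For spin-½, the probability of finding spin-up along an axis at angle θ to the initial spin direction is cos²(θ/2); spin-down is sin²(θ/2).
θ = 108°, so P = sin²(54°) ≈ 0.655.

0.655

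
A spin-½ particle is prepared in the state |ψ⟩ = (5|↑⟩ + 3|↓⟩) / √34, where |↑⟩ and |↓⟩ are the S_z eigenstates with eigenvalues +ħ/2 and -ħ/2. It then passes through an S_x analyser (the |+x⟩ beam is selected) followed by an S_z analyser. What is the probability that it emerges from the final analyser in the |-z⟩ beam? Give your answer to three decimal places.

First analyser (S_x): P(|+x⟩) = |⟨+x|ψ⟩|² = 64/68.
After stage 1 the state is |+x⟩; P(|-z⟩) = |⟨-z|+x⟩|² = 1/2.
Joint probability = 64/68 × 1/2 = 0.471.

0.471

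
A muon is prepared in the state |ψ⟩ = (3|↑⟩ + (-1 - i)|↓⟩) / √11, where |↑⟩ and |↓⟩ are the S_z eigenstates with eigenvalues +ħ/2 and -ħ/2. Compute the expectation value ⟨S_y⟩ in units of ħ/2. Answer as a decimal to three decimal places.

-0.545

⟨σ_y⟩ = 2 Im(a* b)/(|a|²+|b|²) with a = 3, b = (-1 - i).
a* b = (-3 - 3i), so ⟨σ_y⟩ = -6/11.
⟨S_y⟩ = (ħ/2)·⟨σ_y⟩.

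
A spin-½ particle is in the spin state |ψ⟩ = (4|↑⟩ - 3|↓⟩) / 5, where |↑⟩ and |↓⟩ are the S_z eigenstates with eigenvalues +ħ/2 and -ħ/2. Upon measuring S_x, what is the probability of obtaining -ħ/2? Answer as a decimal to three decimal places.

0.980

|-x⟩ = (|↑⟩ - |↓⟩)/√2, so ⟨-x|ψ⟩ = (7) / (√2·5).
P = |7|² / 50 = 49/50.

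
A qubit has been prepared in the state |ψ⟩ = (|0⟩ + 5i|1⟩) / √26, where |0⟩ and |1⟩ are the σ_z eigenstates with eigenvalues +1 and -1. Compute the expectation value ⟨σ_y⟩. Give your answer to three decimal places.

⟨σ_y⟩ = 2 Im(a* b)/(|a|²+|b|²) with a = 1, b = 5i.
a* b = 5i, so ⟨σ_y⟩ = 10/26.

0.385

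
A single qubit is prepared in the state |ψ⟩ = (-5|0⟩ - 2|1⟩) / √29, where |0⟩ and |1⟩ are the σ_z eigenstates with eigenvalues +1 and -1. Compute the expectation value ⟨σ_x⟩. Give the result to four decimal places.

⟨σ_x⟩ = 2 Re(a* b)/(|a|²+|b|²) with a = -5, b = -2.
a* b = 10, so ⟨σ_x⟩ = 20/29.

0.6897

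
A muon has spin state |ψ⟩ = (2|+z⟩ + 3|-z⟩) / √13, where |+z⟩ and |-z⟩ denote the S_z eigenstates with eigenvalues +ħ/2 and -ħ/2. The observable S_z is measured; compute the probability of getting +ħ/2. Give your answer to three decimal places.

0.308

The +ħ/2 outcome corresponds to |+z⟩. Its amplitude in |ψ⟩ is 2/√13.
P = |2|² / 13 = 4/13.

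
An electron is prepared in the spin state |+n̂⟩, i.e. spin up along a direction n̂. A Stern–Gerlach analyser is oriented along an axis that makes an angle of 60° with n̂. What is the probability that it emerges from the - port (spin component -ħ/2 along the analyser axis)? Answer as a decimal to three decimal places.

0.250

For spin-½, the probability of finding spin-up along an axis at angle θ to the initial spin direction is cos²(θ/2); spin-down is sin²(θ/2).
θ = 60°, so P = sin²(30°) ≈ 0.250.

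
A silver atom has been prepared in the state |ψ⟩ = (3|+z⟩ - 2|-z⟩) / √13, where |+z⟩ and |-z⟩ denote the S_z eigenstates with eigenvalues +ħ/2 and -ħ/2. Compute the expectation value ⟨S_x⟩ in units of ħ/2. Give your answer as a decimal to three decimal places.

⟨σ_x⟩ = 2 Re(a* b)/(|a|²+|b|²) with a = 3, b = -2.
a* b = -6, so ⟨σ_x⟩ = -12/13.
⟨S_x⟩ = (ħ/2)·⟨σ_x⟩.

-0.923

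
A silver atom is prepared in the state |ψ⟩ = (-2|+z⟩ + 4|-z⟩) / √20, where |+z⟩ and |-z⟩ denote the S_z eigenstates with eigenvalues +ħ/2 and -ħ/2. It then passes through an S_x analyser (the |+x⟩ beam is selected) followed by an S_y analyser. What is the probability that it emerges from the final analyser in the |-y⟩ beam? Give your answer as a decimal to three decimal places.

0.050

First analyser (S_x): P(|+x⟩) = |⟨+x|ψ⟩|² = 4/40.
After stage 1 the state is |+x⟩; P(|-y⟩) = |⟨-y|+x⟩|² = 1/2.
Joint probability = 4/40 × 1/2 = 0.050.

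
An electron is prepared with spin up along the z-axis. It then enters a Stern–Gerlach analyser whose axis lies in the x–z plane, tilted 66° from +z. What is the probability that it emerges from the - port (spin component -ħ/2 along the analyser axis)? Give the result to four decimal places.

For spin-½, the probability of finding spin-up along an axis at angle θ to the initial spin direction is cos²(θ/2); spin-down is sin²(θ/2).
θ = 66°, so P = sin²(33°) ≈ 0.2966.

0.2966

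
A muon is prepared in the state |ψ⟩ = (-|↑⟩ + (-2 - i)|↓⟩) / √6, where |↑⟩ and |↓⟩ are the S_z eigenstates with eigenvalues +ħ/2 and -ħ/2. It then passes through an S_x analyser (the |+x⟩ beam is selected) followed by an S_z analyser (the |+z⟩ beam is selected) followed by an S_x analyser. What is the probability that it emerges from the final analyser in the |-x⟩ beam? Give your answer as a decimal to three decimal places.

First analyser (S_x): P(|+x⟩) = |⟨+x|ψ⟩|² = 10/12.
After stage 1 the state is |+x⟩; P(|+z⟩) = |⟨+z|+x⟩|² = 1/2.
After stage 2 the state is |+z⟩; P(|-x⟩) = |⟨-x|+z⟩|² = 1/2.
Joint probability = 10/12 × 1/2 × 1/2 = 0.208.

0.208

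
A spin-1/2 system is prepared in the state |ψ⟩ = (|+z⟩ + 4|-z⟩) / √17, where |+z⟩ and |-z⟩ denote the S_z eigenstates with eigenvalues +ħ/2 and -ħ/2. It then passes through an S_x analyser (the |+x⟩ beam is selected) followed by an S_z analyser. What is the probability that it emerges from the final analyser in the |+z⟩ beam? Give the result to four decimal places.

First analyser (S_x): P(|+x⟩) = |⟨+x|ψ⟩|² = 25/34.
After stage 1 the state is |+x⟩; P(|+z⟩) = |⟨+z|+x⟩|² = 1/2.
Joint probability = 25/34 × 1/2 = 0.3676.

0.3676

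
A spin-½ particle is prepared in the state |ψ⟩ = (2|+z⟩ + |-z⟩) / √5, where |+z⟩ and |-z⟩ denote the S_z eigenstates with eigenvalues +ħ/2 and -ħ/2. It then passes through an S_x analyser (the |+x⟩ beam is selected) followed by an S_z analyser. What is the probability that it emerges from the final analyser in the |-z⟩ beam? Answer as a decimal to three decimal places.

First analyser (S_x): P(|+x⟩) = |⟨+x|ψ⟩|² = 9/10.
After stage 1 the state is |+x⟩; P(|-z⟩) = |⟨-z|+x⟩|² = 1/2.
Joint probability = 9/10 × 1/2 = 0.450.

0.450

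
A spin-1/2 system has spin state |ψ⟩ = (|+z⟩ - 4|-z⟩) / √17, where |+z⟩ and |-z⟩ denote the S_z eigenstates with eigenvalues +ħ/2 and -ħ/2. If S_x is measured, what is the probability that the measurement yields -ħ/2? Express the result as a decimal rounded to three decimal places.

|-x⟩ = (|+z⟩ - |-z⟩)/√2, so ⟨-x|ψ⟩ = (5) / (√2·√17).
P = |5|² / 34 = 25/34.

0.735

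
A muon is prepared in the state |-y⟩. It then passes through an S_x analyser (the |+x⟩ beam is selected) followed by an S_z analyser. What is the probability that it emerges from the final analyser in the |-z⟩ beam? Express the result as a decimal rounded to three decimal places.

0.250

First analyser (S_x): from |-y⟩, P(|+x⟩) = 1/2.
After stage 1 the state is |+x⟩; P(|-z⟩) = |⟨-z|+x⟩|² = 1/2.
Joint probability = 1/2 × 1/2 = 0.250.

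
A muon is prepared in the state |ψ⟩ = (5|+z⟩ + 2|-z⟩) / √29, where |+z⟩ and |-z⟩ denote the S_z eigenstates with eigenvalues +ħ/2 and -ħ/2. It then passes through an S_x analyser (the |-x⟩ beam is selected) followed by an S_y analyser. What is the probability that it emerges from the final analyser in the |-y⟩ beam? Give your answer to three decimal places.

First analyser (S_x): P(|-x⟩) = |⟨-x|ψ⟩|² = 9/58.
After stage 1 the state is |-x⟩; P(|-y⟩) = |⟨-y|-x⟩|² = 1/2.
Joint probability = 9/58 × 1/2 = 0.078.

0.078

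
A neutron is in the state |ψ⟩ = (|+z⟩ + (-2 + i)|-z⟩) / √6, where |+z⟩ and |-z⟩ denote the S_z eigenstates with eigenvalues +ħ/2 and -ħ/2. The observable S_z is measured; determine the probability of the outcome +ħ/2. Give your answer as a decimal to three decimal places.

0.167

The +ħ/2 outcome corresponds to |+z⟩. Its amplitude in |ψ⟩ is 1/√6.
P = |1|² / 6 = 1/6.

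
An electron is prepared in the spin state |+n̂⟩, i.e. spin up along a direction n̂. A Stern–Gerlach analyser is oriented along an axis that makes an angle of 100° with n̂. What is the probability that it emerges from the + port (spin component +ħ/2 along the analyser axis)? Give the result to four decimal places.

0.4132

For spin-½, the probability of finding spin-up along an axis at angle θ to the initial spin direction is cos²(θ/2); spin-down is sin²(θ/2).
θ = 100°, so P = cos²(50°) ≈ 0.4132.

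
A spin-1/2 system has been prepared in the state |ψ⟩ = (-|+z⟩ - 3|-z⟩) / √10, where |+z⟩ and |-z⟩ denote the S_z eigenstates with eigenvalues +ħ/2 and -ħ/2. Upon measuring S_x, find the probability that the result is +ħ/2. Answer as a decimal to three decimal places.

|+x⟩ = (|+z⟩ + |-z⟩)/√2, so ⟨+x|ψ⟩ = (-4) / (√2·√10).
P = |-4|² / 20 = 16/20.

0.800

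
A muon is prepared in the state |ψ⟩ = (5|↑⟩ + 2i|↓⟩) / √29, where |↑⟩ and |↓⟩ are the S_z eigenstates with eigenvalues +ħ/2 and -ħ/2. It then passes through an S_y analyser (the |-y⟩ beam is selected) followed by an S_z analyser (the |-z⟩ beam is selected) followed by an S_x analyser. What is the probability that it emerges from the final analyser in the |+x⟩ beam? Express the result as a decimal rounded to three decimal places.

0.039

First analyser (S_y): P(|-y⟩) = |⟨-y|ψ⟩|² = 9/58.
After stage 1 the state is |-y⟩; P(|-z⟩) = |⟨-z|-y⟩|² = 1/2.
After stage 2 the state is |-z⟩; P(|+x⟩) = |⟨+x|-z⟩|² = 1/2.
Joint probability = 9/58 × 1/2 × 1/2 = 0.039.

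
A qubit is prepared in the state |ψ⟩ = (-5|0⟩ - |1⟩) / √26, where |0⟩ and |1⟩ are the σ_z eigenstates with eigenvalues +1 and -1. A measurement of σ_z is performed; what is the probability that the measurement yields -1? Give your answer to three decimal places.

0.038

The -1 outcome corresponds to |1⟩. Its amplitude in |ψ⟩ is -1/√26.
P = |-1|² / 26 = 1/26.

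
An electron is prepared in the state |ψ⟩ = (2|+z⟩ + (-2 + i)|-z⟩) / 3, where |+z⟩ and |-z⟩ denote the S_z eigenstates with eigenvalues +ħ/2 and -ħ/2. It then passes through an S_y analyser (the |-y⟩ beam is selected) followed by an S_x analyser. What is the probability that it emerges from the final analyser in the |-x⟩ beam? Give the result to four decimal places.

0.1389

First analyser (S_y): P(|-y⟩) = |⟨-y|ψ⟩|² = 5/18.
After stage 1 the state is |-y⟩; P(|-x⟩) = |⟨-x|-y⟩|² = 1/2.
Joint probability = 5/18 × 1/2 = 0.1389.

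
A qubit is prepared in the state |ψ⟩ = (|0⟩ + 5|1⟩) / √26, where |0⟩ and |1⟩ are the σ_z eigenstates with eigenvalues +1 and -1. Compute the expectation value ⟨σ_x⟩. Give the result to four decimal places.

0.3846

⟨σ_x⟩ = 2 Re(a* b)/(|a|²+|b|²) with a = 1, b = 5.
a* b = 5, so ⟨σ_x⟩ = 10/26.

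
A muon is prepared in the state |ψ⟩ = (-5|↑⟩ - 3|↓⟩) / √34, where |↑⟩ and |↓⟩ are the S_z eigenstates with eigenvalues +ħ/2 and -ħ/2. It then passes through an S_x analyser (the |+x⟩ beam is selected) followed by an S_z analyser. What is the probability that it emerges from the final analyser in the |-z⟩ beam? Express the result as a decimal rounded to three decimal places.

First analyser (S_x): P(|+x⟩) = |⟨+x|ψ⟩|² = 64/68.
After stage 1 the state is |+x⟩; P(|-z⟩) = |⟨-z|+x⟩|² = 1/2.
Joint probability = 64/68 × 1/2 = 0.471.

0.471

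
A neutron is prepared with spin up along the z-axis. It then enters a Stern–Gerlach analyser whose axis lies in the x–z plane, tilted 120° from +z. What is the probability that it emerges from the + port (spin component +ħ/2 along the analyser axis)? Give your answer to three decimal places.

0.250

For spin-½, the probability of finding spin-up along an axis at angle θ to the initial spin direction is cos²(θ/2); spin-down is sin²(θ/2).
θ = 120°, so P = cos²(60°) ≈ 0.250.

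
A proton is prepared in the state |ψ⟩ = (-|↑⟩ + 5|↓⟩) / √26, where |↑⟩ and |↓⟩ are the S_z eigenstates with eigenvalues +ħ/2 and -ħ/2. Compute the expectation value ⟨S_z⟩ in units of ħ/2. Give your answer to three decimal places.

⟨σ_z⟩ = |a|² - |b|² divided by |a|²+|b|², with a, b the |↑⟩, |↓⟩ amplitudes.
= (1 - 25)/26 = -24/26.
⟨S_z⟩ = (ħ/2)·⟨σ_z⟩.

-0.923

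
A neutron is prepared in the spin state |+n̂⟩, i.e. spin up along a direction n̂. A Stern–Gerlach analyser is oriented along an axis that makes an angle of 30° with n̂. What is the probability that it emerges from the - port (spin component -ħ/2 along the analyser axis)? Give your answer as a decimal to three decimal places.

For spin-½, the probability of finding spin-up along an axis at angle θ to the initial spin direction is cos²(θ/2); spin-down is sin²(θ/2).
θ = 30°, so P = sin²(15°) ≈ 0.067.

0.067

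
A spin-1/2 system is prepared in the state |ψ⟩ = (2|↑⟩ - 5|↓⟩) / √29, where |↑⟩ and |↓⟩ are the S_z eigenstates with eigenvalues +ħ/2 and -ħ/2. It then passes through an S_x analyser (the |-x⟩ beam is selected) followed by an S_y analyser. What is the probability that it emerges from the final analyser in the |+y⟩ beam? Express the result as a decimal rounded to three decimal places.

First analyser (S_x): P(|-x⟩) = |⟨-x|ψ⟩|² = 49/58.
After stage 1 the state is |-x⟩; P(|+y⟩) = |⟨+y|-x⟩|² = 1/2.
Joint probability = 49/58 × 1/2 = 0.422.

0.422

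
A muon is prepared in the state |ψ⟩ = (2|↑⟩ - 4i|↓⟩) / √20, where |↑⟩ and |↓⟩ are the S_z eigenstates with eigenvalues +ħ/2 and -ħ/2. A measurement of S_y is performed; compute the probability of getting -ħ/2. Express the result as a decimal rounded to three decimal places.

0.900

|-y⟩ = (|↑⟩ - i|↓⟩)/√2, so ⟨-y|ψ⟩ = (6) / (√2·√20).
P = |6|² / 40 = 36/40.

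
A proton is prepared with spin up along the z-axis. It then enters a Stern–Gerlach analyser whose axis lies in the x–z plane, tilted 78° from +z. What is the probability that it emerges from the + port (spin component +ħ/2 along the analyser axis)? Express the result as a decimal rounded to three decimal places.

For spin-½, the probability of finding spin-up along an axis at angle θ to the initial spin direction is cos²(θ/2); spin-down is sin²(θ/2).
θ = 78°, so P = cos²(39°) ≈ 0.604.

0.604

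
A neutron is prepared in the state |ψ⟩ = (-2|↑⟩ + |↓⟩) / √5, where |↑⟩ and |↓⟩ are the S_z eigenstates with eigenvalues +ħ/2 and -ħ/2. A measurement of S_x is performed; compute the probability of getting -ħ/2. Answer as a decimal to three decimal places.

0.900

|-x⟩ = (|↑⟩ - |↓⟩)/√2, so ⟨-x|ψ⟩ = (-3) / (√2·√5).
P = |-3|² / 10 = 9/10.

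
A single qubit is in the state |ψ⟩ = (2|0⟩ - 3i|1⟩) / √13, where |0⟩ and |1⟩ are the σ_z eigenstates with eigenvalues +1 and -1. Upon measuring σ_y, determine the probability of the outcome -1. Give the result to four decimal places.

0.9615

|-y⟩ = (|0⟩ - i|1⟩)/√2, so ⟨-y|ψ⟩ = (5) / (√2·√13).
P = |5|² / 26 = 25/26.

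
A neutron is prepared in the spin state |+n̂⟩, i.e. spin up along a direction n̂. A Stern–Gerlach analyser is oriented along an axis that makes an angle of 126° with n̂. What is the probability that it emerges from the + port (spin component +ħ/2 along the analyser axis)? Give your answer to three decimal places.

0.206

For spin-½, the probability of finding spin-up along an axis at angle θ to the initial spin direction is cos²(θ/2); spin-down is sin²(θ/2).
θ = 126°, so P = cos²(63°) ≈ 0.206.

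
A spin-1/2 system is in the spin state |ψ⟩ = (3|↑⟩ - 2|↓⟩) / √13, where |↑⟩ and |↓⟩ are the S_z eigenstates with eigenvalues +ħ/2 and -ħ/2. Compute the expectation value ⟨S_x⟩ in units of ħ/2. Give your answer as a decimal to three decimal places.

⟨σ_x⟩ = 2 Re(a* b)/(|a|²+|b|²) with a = 3, b = -2.
a* b = -6, so ⟨σ_x⟩ = -12/13.
⟨S_x⟩ = (ħ/2)·⟨σ_x⟩.

-0.923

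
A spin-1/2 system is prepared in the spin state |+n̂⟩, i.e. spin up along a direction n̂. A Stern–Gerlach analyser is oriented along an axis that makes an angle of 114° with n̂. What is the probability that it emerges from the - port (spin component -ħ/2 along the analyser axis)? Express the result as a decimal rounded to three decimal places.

For spin-½, the probability of finding spin-up along an axis at angle θ to the initial spin direction is cos²(θ/2); spin-down is sin²(θ/2).
θ = 114°, so P = sin²(57°) ≈ 0.703.

0.703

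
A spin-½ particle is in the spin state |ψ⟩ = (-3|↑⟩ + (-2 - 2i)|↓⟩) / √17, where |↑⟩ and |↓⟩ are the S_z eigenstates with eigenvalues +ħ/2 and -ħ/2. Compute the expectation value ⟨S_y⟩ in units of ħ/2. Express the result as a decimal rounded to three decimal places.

0.706

⟨σ_y⟩ = 2 Im(a* b)/(|a|²+|b|²) with a = -3, b = (-2 - 2i).
a* b = (6 + 6i), so ⟨σ_y⟩ = 12/17.
⟨S_y⟩ = (ħ/2)·⟨σ_y⟩.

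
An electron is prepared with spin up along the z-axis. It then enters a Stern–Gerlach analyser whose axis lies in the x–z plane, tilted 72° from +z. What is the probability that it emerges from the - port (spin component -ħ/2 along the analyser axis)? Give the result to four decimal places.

0.3455

For spin-½, the probability of finding spin-up along an axis at angle θ to the initial spin direction is cos²(θ/2); spin-down is sin²(θ/2).
θ = 72°, so P = sin²(36°) ≈ 0.3455.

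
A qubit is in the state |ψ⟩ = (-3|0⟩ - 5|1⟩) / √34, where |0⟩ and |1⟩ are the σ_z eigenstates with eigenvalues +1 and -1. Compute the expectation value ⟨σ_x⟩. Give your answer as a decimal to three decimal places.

⟨σ_x⟩ = 2 Re(a* b)/(|a|²+|b|²) with a = -3, b = -5.
a* b = 15, so ⟨σ_x⟩ = 30/34.

0.882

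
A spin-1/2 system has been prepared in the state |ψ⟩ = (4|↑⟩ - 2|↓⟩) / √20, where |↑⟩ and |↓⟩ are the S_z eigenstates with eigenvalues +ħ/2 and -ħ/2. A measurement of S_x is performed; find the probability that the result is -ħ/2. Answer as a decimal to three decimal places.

|-x⟩ = (|↑⟩ - |↓⟩)/√2, so ⟨-x|ψ⟩ = (6) / (√2·√20).
P = |6|² / 40 = 36/40.

0.900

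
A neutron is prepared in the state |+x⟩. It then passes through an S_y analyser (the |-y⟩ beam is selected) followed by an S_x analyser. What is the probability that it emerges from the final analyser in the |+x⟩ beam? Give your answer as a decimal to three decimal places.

0.250

First analyser (S_y): from |+x⟩, P(|-y⟩) = 1/2.
After stage 1 the state is |-y⟩; P(|+x⟩) = |⟨+x|-y⟩|² = 1/2.
Joint probability = 1/2 × 1/2 = 0.250.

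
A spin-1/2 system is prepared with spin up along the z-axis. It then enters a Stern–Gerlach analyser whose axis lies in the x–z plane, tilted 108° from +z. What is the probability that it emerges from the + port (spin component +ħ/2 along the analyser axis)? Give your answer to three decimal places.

For spin-½, the probability of finding spin-up along an axis at angle θ to the initial spin direction is cos²(θ/2); spin-down is sin²(θ/2).
θ = 108°, so P = cos²(54°) ≈ 0.345.

0.345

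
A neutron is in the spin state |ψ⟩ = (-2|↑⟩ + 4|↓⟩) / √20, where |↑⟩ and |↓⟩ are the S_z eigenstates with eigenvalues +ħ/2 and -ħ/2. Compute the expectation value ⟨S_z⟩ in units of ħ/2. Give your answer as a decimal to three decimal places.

⟨σ_z⟩ = |a|² - |b|² divided by |a|²+|b|², with a, b the |↑⟩, |↓⟩ amplitudes.
= (4 - 16)/20 = -12/20.
⟨S_z⟩ = (ħ/2)·⟨σ_z⟩.

-0.600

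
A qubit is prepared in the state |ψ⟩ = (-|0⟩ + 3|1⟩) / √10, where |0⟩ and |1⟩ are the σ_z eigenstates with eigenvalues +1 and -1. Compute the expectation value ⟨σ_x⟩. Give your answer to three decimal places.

-0.600

⟨σ_x⟩ = 2 Re(a* b)/(|a|²+|b|²) with a = -1, b = 3.
a* b = -3, so ⟨σ_x⟩ = -6/10.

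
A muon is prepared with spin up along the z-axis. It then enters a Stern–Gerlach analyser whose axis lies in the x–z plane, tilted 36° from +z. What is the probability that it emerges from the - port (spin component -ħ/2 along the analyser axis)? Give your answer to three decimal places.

For spin-½, the probability of finding spin-up along an axis at angle θ to the initial spin direction is cos²(θ/2); spin-down is sin²(θ/2).
θ = 36°, so P = sin²(18°) ≈ 0.095.

0.095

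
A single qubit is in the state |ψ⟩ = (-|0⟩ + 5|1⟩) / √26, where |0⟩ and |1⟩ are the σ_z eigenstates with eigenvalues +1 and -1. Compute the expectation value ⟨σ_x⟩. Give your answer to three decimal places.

⟨σ_x⟩ = 2 Re(a* b)/(|a|²+|b|²) with a = -1, b = 5.
a* b = -5, so ⟨σ_x⟩ = -10/26.

-0.385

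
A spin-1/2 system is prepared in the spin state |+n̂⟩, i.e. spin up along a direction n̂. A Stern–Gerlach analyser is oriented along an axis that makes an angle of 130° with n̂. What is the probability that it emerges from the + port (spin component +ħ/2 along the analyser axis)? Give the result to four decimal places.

0.1786

For spin-½, the probability of finding spin-up along an axis at angle θ to the initial spin direction is cos²(θ/2); spin-down is sin²(θ/2).
θ = 130°, so P = cos²(65°) ≈ 0.1786.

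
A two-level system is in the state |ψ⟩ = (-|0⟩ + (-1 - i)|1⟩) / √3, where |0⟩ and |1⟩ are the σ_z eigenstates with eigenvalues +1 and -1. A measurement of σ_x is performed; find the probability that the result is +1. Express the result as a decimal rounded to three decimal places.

0.833

|+x⟩ = (|0⟩ + |1⟩)/√2, so ⟨+x|ψ⟩ = (-2 - i) / (√2·√3).
P = |-2 - i|² / 6 = 5/6.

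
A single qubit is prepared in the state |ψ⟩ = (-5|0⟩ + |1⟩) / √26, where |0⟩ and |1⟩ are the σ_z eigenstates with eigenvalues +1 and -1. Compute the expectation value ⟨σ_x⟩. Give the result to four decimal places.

⟨σ_x⟩ = 2 Re(a* b)/(|a|²+|b|²) with a = -5, b = 1.
a* b = -5, so ⟨σ_x⟩ = -10/26.

-0.3846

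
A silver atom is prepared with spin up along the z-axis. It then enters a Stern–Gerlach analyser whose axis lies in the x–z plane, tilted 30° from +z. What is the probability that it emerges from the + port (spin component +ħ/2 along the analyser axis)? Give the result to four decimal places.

0.9330

For spin-½, the probability of finding spin-up along an axis at angle θ to the initial spin direction is cos²(θ/2); spin-down is sin²(θ/2).
θ = 30°, so P = cos²(15°) ≈ 0.9330.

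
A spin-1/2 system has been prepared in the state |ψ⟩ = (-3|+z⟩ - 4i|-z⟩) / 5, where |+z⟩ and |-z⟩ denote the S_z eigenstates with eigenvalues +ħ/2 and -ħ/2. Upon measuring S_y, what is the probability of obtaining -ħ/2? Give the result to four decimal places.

0.0200

|-y⟩ = (|+z⟩ - i|-z⟩)/√2, so ⟨-y|ψ⟩ = (1) / (√2·5).
P = |1|² / 50 = 1/50.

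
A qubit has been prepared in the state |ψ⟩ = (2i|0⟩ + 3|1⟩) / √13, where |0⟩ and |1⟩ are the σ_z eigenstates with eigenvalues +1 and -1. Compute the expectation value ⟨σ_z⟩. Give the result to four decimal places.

⟨σ_z⟩ = |a|² - |b|² divided by |a|²+|b|², with a, b the |0⟩, |1⟩ amplitudes.
= (4 - 9)/13 = -5/13.

-0.3846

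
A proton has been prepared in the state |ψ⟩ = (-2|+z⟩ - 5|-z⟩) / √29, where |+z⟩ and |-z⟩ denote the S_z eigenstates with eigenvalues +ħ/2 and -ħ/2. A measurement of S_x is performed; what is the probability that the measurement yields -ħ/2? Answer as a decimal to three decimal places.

|-x⟩ = (|+z⟩ - |-z⟩)/√2, so ⟨-x|ψ⟩ = (3) / (√2·√29).
P = |3|² / 58 = 9/58.

0.155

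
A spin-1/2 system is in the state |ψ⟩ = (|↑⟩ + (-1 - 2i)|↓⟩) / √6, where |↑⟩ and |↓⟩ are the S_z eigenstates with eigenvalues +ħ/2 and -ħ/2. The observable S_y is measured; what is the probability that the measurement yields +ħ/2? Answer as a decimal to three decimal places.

0.167

|+y⟩ = (|↑⟩ + i|↓⟩)/√2, so ⟨+y|ψ⟩ = (-1 + i) / (√2·√6).
P = |-1 + i|² / 12 = 2/12.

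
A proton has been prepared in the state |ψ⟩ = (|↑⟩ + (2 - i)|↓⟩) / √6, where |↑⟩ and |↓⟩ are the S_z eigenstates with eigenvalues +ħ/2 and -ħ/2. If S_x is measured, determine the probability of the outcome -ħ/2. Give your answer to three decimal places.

|-x⟩ = (|↑⟩ - |↓⟩)/√2, so ⟨-x|ψ⟩ = (-1 + i) / (√2·√6).
P = |-1 + i|² / 12 = 2/12.

0.167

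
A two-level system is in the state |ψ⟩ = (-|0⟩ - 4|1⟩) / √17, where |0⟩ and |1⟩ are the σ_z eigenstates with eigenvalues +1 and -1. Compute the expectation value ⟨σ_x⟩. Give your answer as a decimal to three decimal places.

0.471

⟨σ_x⟩ = 2 Re(a* b)/(|a|²+|b|²) with a = -1, b = -4.
a* b = 4, so ⟨σ_x⟩ = 8/17.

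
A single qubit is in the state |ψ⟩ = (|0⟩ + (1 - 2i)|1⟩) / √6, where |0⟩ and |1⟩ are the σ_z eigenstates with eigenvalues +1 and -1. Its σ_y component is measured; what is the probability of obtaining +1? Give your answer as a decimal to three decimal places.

0.167

|+y⟩ = (|0⟩ + i|1⟩)/√2, so ⟨+y|ψ⟩ = (-1 - i) / (√2·√6).
P = |-1 - i|² / 12 = 2/12.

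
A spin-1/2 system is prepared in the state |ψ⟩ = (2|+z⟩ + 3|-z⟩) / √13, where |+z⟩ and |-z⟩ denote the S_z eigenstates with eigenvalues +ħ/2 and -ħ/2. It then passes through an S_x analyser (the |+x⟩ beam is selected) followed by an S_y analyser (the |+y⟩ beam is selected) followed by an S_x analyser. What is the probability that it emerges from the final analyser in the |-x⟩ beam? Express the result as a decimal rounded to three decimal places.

0.240

First analyser (S_x): P(|+x⟩) = |⟨+x|ψ⟩|² = 25/26.
After stage 1 the state is |+x⟩; P(|+y⟩) = |⟨+y|+x⟩|² = 1/2.
After stage 2 the state is |+y⟩; P(|-x⟩) = |⟨-x|+y⟩|² = 1/2.
Joint probability = 25/26 × 1/2 × 1/2 = 0.240.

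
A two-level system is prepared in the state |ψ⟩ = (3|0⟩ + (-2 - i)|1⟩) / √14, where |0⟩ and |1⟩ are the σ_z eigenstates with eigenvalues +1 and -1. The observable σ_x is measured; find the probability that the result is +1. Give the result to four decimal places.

0.0714

|+x⟩ = (|0⟩ + |1⟩)/√2, so ⟨+x|ψ⟩ = (1 - i) / (√2·√14).
P = |1 - i|² / 28 = 2/28.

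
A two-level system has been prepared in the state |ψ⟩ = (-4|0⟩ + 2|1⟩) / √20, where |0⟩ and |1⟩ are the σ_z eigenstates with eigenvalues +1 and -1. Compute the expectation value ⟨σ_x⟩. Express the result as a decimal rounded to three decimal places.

⟨σ_x⟩ = 2 Re(a* b)/(|a|²+|b|²) with a = -4, b = 2.
a* b = -8, so ⟨σ_x⟩ = -16/20.

-0.800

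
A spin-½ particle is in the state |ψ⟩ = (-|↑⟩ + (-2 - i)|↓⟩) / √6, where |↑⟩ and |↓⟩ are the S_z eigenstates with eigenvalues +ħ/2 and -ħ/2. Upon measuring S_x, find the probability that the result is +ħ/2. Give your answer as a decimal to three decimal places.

0.833

|+x⟩ = (|↑⟩ + |↓⟩)/√2, so ⟨+x|ψ⟩ = (-3 - i) / (√2·√6).
P = |-3 - i|² / 12 = 10/12.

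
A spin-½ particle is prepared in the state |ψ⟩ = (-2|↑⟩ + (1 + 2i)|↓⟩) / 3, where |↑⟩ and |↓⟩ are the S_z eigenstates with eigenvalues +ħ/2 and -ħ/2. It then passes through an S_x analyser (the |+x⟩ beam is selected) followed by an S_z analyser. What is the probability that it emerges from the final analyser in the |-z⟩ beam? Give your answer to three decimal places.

First analyser (S_x): P(|+x⟩) = |⟨+x|ψ⟩|² = 5/18.
After stage 1 the state is |+x⟩; P(|-z⟩) = |⟨-z|+x⟩|² = 1/2.
Joint probability = 5/18 × 1/2 = 0.139.

0.139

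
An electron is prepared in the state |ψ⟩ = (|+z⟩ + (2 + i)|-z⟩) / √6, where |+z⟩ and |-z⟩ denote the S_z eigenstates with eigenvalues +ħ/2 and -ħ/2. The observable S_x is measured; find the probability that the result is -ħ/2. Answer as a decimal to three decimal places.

|-x⟩ = (|+z⟩ - |-z⟩)/√2, so ⟨-x|ψ⟩ = (-1 - i) / (√2·√6).
P = |-1 - i|² / 12 = 2/12.

0.167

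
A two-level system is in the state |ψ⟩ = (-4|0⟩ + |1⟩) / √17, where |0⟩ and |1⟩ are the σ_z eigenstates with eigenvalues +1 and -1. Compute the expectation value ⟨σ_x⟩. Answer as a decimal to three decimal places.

-0.471

⟨σ_x⟩ = 2 Re(a* b)/(|a|²+|b|²) with a = -4, b = 1.
a* b = -4, so ⟨σ_x⟩ = -8/17.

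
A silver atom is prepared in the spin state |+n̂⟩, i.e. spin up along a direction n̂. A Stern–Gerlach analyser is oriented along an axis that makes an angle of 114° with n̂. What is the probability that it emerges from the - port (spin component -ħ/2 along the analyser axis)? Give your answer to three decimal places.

0.703

For spin-½, the probability of finding spin-up along an axis at angle θ to the initial spin direction is cos²(θ/2); spin-down is sin²(θ/2).
θ = 114°, so P = sin²(57°) ≈ 0.703.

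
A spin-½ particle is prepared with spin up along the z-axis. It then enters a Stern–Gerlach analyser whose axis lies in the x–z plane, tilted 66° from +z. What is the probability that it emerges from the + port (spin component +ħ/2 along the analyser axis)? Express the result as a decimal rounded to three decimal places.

0.703

For spin-½, the probability of finding spin-up along an axis at angle θ to the initial spin direction is cos²(θ/2); spin-down is sin²(θ/2).
θ = 66°, so P = cos²(33°) ≈ 0.703.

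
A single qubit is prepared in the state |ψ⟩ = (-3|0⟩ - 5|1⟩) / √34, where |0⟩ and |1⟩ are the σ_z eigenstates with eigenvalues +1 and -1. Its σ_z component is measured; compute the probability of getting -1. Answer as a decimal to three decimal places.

The -1 outcome corresponds to |1⟩. Its amplitude in |ψ⟩ is -5/√34.
P = |-5|² / 34 = 25/34.

0.735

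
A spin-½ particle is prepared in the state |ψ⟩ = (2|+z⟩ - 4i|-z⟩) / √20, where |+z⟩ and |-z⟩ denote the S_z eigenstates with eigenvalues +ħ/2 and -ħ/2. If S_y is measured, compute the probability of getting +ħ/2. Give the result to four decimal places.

|+y⟩ = (|+z⟩ + i|-z⟩)/√2, so ⟨+y|ψ⟩ = (-2) / (√2·√20).
P = |-2|² / 40 = 4/40.

0.1000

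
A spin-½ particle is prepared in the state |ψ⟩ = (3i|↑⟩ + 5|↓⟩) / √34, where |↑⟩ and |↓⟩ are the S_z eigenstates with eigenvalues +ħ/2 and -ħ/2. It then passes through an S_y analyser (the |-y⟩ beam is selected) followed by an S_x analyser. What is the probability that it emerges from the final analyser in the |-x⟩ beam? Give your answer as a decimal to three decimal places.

0.471

First analyser (S_y): P(|-y⟩) = |⟨-y|ψ⟩|² = 64/68.
After stage 1 the state is |-y⟩; P(|-x⟩) = |⟨-x|-y⟩|² = 1/2.
Joint probability = 64/68 × 1/2 = 0.471.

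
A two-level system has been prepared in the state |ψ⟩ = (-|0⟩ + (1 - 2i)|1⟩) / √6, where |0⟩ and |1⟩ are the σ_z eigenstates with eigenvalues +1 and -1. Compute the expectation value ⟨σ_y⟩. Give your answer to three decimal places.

⟨σ_y⟩ = 2 Im(a* b)/(|a|²+|b|²) with a = -1, b = (1 - 2i).
a* b = (-1 + 2i), so ⟨σ_y⟩ = 4/6.

0.667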